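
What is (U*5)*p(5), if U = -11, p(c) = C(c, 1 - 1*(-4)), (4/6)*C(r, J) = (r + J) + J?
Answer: -2475/2 ≈ -1237.5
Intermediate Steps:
C(r, J) = 3*J + 3*r/2 (C(r, J) = 3*((r + J) + J)/2 = 3*((J + r) + J)/2 = 3*(r + 2*J)/2 = 3*J + 3*r/2)
p(c) = 15 + 3*c/2 (p(c) = 3*(1 - 1*(-4)) + 3*c/2 = 3*(1 + 4) + 3*c/2 = 3*5 + 3*c/2 = 15 + 3*c/2)
(U*5)*p(5) = (-11*5)*(15 + (3/2)*5) = -55*(15 + 15/2) = -55*45/2 = -2475/2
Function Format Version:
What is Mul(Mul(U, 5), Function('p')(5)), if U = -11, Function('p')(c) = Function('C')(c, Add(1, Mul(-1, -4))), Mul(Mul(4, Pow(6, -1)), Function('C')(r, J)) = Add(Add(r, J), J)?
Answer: Rational(-2475, 2) ≈ -1237.5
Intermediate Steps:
Function('C')(r, J) = Add(Mul(3, J), Mul(Rational(3, 2), r)) (Function('C')(r, J) = Mul(Rational(3, 2), Add(Add(r, J), J)) = Mul(Rational(3, 2), Add(Add(J, r), J)) = Mul(Rational(3, 2), Add(r, Mul(2, J))) = Add(Mul(3, J), Mul(Rational(3, 2), r)))
Function('p')(c) = Add(15, Mul(Rational(3, 2), c)) (Function('p')(c) = Add(Mul(3, Add(1, Mul(-1, -4))), Mul(Rational(3, 2), c)) = Add(Mul(3, Add(1, 4)), Mul(Rational(3, 2), c)) = Add(Mul(3, 5), Mul(Rational(3, 2), c)) = Add(15, Mul(Rational(3, 2), c)))
Mul(Mul(U, 5), Function('p')(5)) = Mul(Mul(-11, 5), Add(15, Mul(Rational(3, 2), 5))) = Mul(-55, Add(15, Rational(15, 2))) = Mul(-55, Rational(45, 2)) = Rational(-2475, 2)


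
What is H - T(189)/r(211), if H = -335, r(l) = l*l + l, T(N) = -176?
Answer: -3746261/11183 ≈ -335.00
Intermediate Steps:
r(l) = l + l**2 (r(l) = l**2 + l = l + l**2)
H - T(189)/r(211) = -335 - (-176)/(211*(1 + 211)) = -335 - (-176)/(211*212) = -335 - (-176)/44732 = -335 - 1*(-44/11183) = -335 + 44/11183 = -3746261/11183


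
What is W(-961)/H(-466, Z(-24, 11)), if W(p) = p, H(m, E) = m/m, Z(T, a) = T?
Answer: -961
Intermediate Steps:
H(m, E) = 1
W(-961)/H(-466, Z(-24, 11)) = -961/1 = -961*1 = -961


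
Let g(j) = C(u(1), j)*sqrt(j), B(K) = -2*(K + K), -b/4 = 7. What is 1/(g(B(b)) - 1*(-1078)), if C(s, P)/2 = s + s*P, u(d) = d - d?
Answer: 1/1078 ≈ 0.00092764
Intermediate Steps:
u(d) = 0
b = -28 (b = -4*7 = -28)
C(s, P) = 2*s + 2*P*s (C(s, P) = 2*(s + s*P) = 2*(s + P*s) = 2*s + 2*P*s)
B(K) = -4*K
g(j) = 0 (g(j) = (2*0*(1 + j))*sqrt(j) = 0*sqrt(j) = 0)
1/(g(B(b)) - 1*(-1078)) = 1/(0 - 1*(-1078)) = 1/(0 + 1078) = 1/1078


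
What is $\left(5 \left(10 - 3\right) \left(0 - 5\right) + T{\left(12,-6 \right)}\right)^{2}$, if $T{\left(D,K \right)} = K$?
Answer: $32761$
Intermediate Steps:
$\left(5 \left(10 - 3\right) \left(0 - 5\right) + T{\left(12,-6 \right)}\right)^{2} = \left(5 \left(10 - 3\right) \left(0 - 5\right) - 6\right)^{2} = \left(5 \cdot 7 \left(-5\right) - 6\right)^{2} = \left(5 \left(-35\right) - 6\right)^{2} = \left(-175 - 6\right)^{2} = \left(-181\right)^{2} = 32761$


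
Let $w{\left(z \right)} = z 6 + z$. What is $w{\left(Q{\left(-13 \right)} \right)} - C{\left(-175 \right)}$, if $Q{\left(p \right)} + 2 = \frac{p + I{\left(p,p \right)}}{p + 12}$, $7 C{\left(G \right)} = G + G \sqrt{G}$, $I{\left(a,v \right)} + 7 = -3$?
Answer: $172 + 125 i \sqrt{7} \approx 172.0 + 330.72 i$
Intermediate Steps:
$I{\left(a,v \right)} = -10$ ($I{\left(a,v \right)} = -7 - 3 = -10$)
$C{\left(G \right)} = \frac{G}{7} + \frac{G^{\frac{3}{2}}}{7}$ ($C{\left(G \right)} = \frac{G + G \sqrt{G}}{7} = \frac{G + G^{\frac{3}{2}}}{7} = \frac{G}{7} + \frac{G^{\frac{3}{2}}}{7}$)
$Q{\left(p \right)} = -2 + \frac{-10 + p}{12 + p}$ ($Q{\left(p \right)} = -2 + \frac{p - 10}{p + 12} = -2 + \frac{-10 + p}{12 + p}$)
$w{\left(z \right)} = 7 z$ ($w{\left(z \right)} = 6 z + z = 7 z$)
$w{\left(Q{\left(-13 \right)} \right)} - C{\left(-175 \right)} = 7 \frac{-34 - -13}{12 - 13} - \left(\frac{1}{7} \left(-175\right) + \frac{\left(-175\right)^{\frac{3}{2}}}{7}\right) = 7 \frac{-34 + 13}{-1} - \left(-25 + \frac{\left(-875\right) i \sqrt{7}}{7}\right) = 7 \left(\left(-1\right) \left(-21\right)\right) - \left(-25 - 125 i \sqrt{7}\right) = 7 \cdot 21 + \left(25 + 125 i \sqrt{7}\right) = 147 + \left(25 + 125 i \sqrt{7}\right) = 172 + 125 i \sqrt{7}$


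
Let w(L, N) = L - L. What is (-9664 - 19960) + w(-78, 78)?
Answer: -29624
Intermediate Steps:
w(L, N) = 0
(-9664 - 19960) + w(-78, 78) = (-9664 - 19960) + 0 = -29624 + 0 = -29624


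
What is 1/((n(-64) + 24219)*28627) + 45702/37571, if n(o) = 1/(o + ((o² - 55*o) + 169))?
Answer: 244647513701200291/201121432899413300 ≈ 1.2164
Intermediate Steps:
n(o) = 1/(169 + o² - 54*o) (n(o) = 1/(o + (169 + o² - 55*o)) = 1/(169 + o² - 54*o))
1/((n(-64) + 24219)*28627) + 45702/37571 = 1/((1/(169 + (-64)² - 54*(-64)) + 24219)*28627) + 45702/37571 = (1/28627)/(1/(169 + 4096 + 3456) + 24219) + 45702*(1/37571) = (1/28627)/(1/7721 + 24219) + 45702/37571 = (1/28627)/(186994900/7721) + 45702/37571 = (7721/186994900)*(1/28627) + 45702/37571 = 7721/5353103002300 + 45702/37571 = 244647513701200291/201121432899413300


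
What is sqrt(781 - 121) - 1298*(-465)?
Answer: 603570 + 2*sqrt(165) ≈ 6.0360e+5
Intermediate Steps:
sqrt(781 - 121) - 1298*(-465) = sqrt(660) + 603570 = 2*sqrt(165) + 603570 = 603570 + 2*sqrt(165)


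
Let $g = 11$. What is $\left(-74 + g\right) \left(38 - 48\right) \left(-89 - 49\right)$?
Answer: $-86940$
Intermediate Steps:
$\left(-74 + g\right) \left(38 - 48\right) \left(-89 - 49\right) = \left(-74 + 11\right) \left(38 - 48\right) \left(-89 - 49\right) = \left(-63\right) \left(-10\right) \left(-138\right) = 630 \left(-138\right) = -86940$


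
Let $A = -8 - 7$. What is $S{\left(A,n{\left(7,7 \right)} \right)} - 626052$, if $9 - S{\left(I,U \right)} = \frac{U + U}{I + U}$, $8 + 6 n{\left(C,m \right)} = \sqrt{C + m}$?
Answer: $- \frac{85767913}{137} + \frac{18 \sqrt{14}}{959} \approx -6.2604 \cdot 10^{5}$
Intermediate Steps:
$A = -15$ ($A = -8 - 7 = -15$)
$n{\left(C,m \right)} = - \frac{4}{3} + \frac{\sqrt{C + m}}{6}$
$S{\left(I,U \right)} = 9 - \frac{2 U}{I + U}$ ($S{\left(I,U \right)} = 9 - \frac{U + U}{I + U} = 9 - \frac{2 U}{I + U}$)
$S{\left(A,n{\left(7,7 \right)} \right)} - 626052 = \frac{7 \left(- \frac{4}{3} + \frac{\sqrt{7 + 7}}{6}\right) + 9 \left(-15\right)}{-15 - \left(\frac{4}{3} - \frac{\sqrt{7 + 7}}{6}\right)} - 626052 = \frac{7 \left(- \frac{4}{3} + \frac{\sqrt{14}}{6}\right) - 135}{-15 - \left(\frac{4}{3} - \frac{\sqrt{14}}{6}\right)} - 626052 = \frac{\left(- \frac{28}{3} + \frac{7 \sqrt{14}}{6}\right) - 135}{- \frac{49}{3} + \frac{\sqrt{14}}{6}} - 626052 = \frac{- \frac{433}{3} + \frac{7 \sqrt{14}}{6}}{- \frac{49}{3} + \frac{\sqrt{14}}{6}} - 626052 = -626052 + \frac{- \frac{433}{3} + \frac{7 \sqrt{14}}{6}}{- \frac{49}{3} + \frac{\sqrt{14}}{6}}$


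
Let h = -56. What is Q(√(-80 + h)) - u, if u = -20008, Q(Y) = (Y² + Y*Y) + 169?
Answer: 19905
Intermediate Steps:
Q(Y) = 169 + 2*Y² (Q(Y) = (Y² + Y²) + 169 = 2*Y² + 169 = 169 + 2*Y²)
Q(√(-80 + h)) - u = (169 + 2*(√(-80 - 56))²) - 1*(-20008) = (169 + 2*(√(-136))²) + 20008 = (169 + 2*(2*I*√34)²) + 20008 = (169 + 2*(-136)) + 20008 = (169 - 272) + 20008 = -103 + 20008 = 19905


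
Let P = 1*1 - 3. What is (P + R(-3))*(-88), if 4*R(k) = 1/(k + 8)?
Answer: 858/5 ≈ 171.60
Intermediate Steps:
R(k) = 1/(4*(8 + k)) (R(k) = 1/(4*(k + 8)) = 1/(4*(8 + k)))
P = -2 (P = 1 - 3 = -2)
(P + R(-3))*(-88) = (-2 + 1/(4*(8 - 3)))*(-88) = (-2 + (¼)/5)*(-88) = (-2 + (¼)*(⅕))*(-88) = (-2 + 1/20)*(-88) = -39/20*(-88) = 858/5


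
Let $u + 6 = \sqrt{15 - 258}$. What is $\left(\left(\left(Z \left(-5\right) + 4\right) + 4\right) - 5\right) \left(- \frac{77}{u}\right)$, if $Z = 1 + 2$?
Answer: $- \frac{616}{31} - \frac{924 i \sqrt{3}}{31} \approx -19.871 - 51.626 i$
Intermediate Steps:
$Z = 3$
$u = -6 + 9 i \sqrt{3}$ ($u = -6 + \sqrt{15 - 258} = -6 + \sqrt{-243} = -6 + 9 i \sqrt{3} \approx -6.0 + 15.588 i$)
$\left(\left(\left(Z \left(-5\right) + 4\right) + 4\right) - 5\right) \left(- \frac{77}{u}\right) = \left(\left(\left(3 \left(-5\right) + 4\right) + 4\right) - 5\right) \left(- \frac{77}{-6 + 9 i \sqrt{3}}\right) = \left(\left(\left(-15 + 4\right) + 4\right) - 5\right) \left(- \frac{77}{-6 + 9 i \sqrt{3}}\right) = \left(\left(-11 + 4\right) - 5\right) \left(- \frac{77}{-6 + 9 i \sqrt{3}}\right) = \left(-7 - 5\right) \left(- \frac{77}{-6 + 9 i \sqrt{3}}\right) = - 12 \left(- \frac{77}{-6 + 9 i \sqrt{3}}\right) = \frac{924}{-6 + 9 i \sqrt{3}}$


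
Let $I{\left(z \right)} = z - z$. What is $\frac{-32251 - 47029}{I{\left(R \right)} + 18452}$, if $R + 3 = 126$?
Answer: $- \frac{19820}{4613} \approx -4.2966$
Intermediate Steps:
$R = 123$ ($R = -3 + 126 = 123$)
$I{\left(z \right)} = 0$
$\frac{-32251 - 47029}{I{\left(R \right)} + 18452} = \frac{-32251 - 47029}{0 + 18452} = \frac{-32251 - 47029}{18452} = \left(-79280\right) \frac{1}{18452} = - \frac{19820}{4613}$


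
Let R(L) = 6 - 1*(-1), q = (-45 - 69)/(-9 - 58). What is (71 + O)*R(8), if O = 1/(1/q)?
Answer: 34097/67 ≈ 508.91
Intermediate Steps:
q = 114/67 (q = -114/(-67) = -114*(-1/67) = 114/67 ≈ 1.7015)
R(L) = 7 (R(L) = 6 + 1 = 7)
O = 114/67 (O = 1/(1/(114/67)) = 1/(67/114) = 114/67 ≈ 1.7015)
(71 + O)*R(8) = (71 + 114/67)*7 = (4871/67)*7 = 34097/67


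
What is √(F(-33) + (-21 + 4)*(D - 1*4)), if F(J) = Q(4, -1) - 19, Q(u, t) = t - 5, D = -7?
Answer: 9*√2 ≈ 12.728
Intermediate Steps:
Q(u, t) = -5 + t
F(J) = -25 (F(J) = (-5 - 1) - 19 = -6 - 19 = -25)
√(F(-33) + (-21 + 4)*(D - 1*4)) = √(-25 + (-21 + 4)*(-7 - 1*4)) = √(-25 - 17*(-7 - 4)) = √(-25 - 17*(-11)) = √(-25 + 187) = √162 = 9*√2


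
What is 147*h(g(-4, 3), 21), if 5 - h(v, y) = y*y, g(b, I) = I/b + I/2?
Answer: -64092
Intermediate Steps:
g(b, I) = I/2 + I/b (g(b, I) = I/b + I*(½) = I/b + I/2 = I/2 + I/b)
h(v, y) = 5 - y² (h(v, y) = 5 - y*y = 5 - y²)
147*h(g(-4, 3), 21) = 147*(5 - 1*21²) = 147*(5 - 1*441) = 147*(5 - 441) = 147*(-436) = -64092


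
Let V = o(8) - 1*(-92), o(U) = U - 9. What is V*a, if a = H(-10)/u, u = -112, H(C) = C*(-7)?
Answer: -455/8 ≈ -56.875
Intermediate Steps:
o(U) = -9 + U
H(C) = -7*C
a = -5/8 (a = -7*(-10)/(-112) = 70*(-1/112) = -5/8 ≈ -0.62500)
V = 91 (V = (-9 + 8) - 1*(-92) = -1 + 92 = 91)
V*a = 91*(-5/8) = -455/8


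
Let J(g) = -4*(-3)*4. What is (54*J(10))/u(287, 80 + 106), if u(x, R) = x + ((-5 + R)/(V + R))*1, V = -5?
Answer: 9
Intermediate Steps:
u(x, R) = 1 + x (u(x, R) = x + ((-5 + R)/(-5 + R))*1 = x + 1*1 = x + 1 = 1 + x)
J(g) = 48 (J(g) = 12*4 = 48)
(54*J(10))/u(287, 80 + 106) = (54*48)/(1 + 287) = 2592/288 = 2592*(1/288) = 9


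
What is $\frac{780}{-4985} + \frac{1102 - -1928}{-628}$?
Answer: $- \frac{1559439}{313058} \approx -4.9813$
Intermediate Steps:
$\frac{780}{-4985} + \frac{1102 - -1928}{-628} = 780 \left(- \frac{1}{4985}\right) + \left(1102 + 1928\right) \left(- \frac{1}{628}\right) = - \frac{156}{997} + 3030 \left(- \frac{1}{628}\right) = - \frac{156}{997} - \frac{1515}{314} = - \frac{1559439}{313058}$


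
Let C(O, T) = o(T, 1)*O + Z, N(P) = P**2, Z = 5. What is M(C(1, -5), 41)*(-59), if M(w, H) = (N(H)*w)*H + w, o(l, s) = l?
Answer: 0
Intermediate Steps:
C(O, T) = 5 + O*T (C(O, T) = T*O + 5 = O*T + 5 = 5 + O*T)
M(w, H) = w + w*H**3 (M(w, H) = (H**2*w)*H + w = (w*H**2)*H + w = w*H**3 + w = w + w*H**3)
M(C(1, -5), 41)*(-59) = ((5 + 1*(-5))*(1 + 41**3))*(-59) = ((5 - 5)*(1 + 68921))*(-59) = (0*68922)*(-59) = 0*(-59) = 0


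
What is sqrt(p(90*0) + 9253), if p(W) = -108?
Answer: sqrt(9145) ≈ 95.630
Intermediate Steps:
sqrt(p(90*0) + 9253) = sqrt(-108 + 9253) = sqrt(9145)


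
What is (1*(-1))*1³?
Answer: -1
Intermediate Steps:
(1*(-1))*1³ = -1*1 = -1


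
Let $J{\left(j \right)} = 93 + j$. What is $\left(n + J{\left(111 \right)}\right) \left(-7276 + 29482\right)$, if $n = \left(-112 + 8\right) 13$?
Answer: $-25492488$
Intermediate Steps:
$n = -1352$ ($n = \left(-104\right) 13 = -1352$)
$\left(n + J{\left(111 \right)}\right) \left(-7276 + 29482\right) = \left(-1352 + \left(93 + 111\right)\right) \left(-7276 + 29482\right) = \left(-1352 + 204\right) 22206 = \left(-1148\right) 22206 = -25492488$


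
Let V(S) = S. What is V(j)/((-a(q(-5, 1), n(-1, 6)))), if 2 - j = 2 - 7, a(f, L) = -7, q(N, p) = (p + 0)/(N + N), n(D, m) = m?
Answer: 1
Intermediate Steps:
q(N, p) = p/(2*N) (q(N, p) = p/((2*N)) = p*(1/(2*N)) = p/(2*N))
j = 7 (j = 2 - (2 - 7) = 2 - 1*(-5) = 2 + 5 = 7)
V(j)/((-a(q(-5, 1), n(-1, 6)))) = 7/((-1*(-7))) = 7/7 = 7*(1/7) = 1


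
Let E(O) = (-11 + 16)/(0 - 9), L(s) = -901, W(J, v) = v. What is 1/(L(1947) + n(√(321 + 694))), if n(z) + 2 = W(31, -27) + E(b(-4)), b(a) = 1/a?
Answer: -9/8375 ≈ -0.0010746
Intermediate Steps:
E(O) = -5/9 (E(O) = 5/(-9) = 5*(-⅑) = -5/9)
n(z) = -266/9 (n(z) = -2 + (-27 - 5/9) = -2 - 248/9 = -266/9)
1/(L(1947) + n(√(321 + 694))) = 1/(-901 - 266/9) = 1/(-8375/9) = -9/8375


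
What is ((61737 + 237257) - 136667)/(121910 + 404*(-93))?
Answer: 162327/84338 ≈ 1.9247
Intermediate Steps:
((61737 + 237257) - 136667)/(121910 + 404*(-93)) = (298994 - 136667)/(121910 - 37572) = 162327/84338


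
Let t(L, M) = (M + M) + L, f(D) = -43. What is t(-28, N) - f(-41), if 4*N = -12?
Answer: 9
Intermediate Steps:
N = -3 (N = (¼)*(-12) = -3)
t(L, M) = L + 2*M (t(L, M) = 2*M + L = L + 2*M)
t(-28, N) - f(-41) = (-28 + 2*(-3)) - 1*(-43) = (-28 - 6) + 43 = -34 + 43 = 9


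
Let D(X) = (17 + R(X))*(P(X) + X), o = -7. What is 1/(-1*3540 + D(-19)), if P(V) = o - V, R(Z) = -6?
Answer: -1/3617 ≈ -0.00027647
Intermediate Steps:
P(V) = -7 - V
D(X) = -77 (D(X) = (17 - 6)*((-7 - X) + X) = 11*(-7) = -77)
1/(-1*3540 + D(-19)) = 1/(-1*3540 - 77) = 1/(-3540 - 77) = 1/(-3617) = -1/3617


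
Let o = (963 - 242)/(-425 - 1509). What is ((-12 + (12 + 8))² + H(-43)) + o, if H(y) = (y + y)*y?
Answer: 7274987/1934 ≈ 3761.6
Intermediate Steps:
o = -721/1934 (o = 721/(-1934) = 721*(-1/1934) = -721/1934 ≈ -0.37280)
H(y) = 2*y² (H(y) = (2*y)*y = 2*y²)
((-12 + (12 + 8))² + H(-43)) + o = ((-12 + (12 + 8))² + 2*(-43)²) - 721/1934 = ((-12 + 20)² + 2*1849) - 721/1934 = (8² + 3698) - 721/1934 = (64 + 3698) - 721/1934 = 3762 - 721/1934 = 7274987/1934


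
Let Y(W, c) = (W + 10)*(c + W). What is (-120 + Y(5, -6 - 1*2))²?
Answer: 27225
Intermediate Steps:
Y(W, c) = (10 + W)*(W + c)
(-120 + Y(5, -6 - 1*2))² = (-120 + (5² + 10*5 + 10*(-6 - 1*2) + 5*(-6 - 1*2)))² = (-120 + (25 + 50 + 10*(-6 - 2) + 5*(-6 - 2)))² = (-120 + (25 + 50 + 10*(-8) + 5*(-8)))² = (-120 + (25 + 50 - 80 - 40))² = (-120 - 45)² = (-165)² = 27225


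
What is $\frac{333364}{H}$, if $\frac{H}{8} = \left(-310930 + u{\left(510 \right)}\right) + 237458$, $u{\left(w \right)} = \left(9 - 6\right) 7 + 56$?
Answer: $- \frac{83341}{146790} \approx -0.56776$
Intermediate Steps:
$u{\left(w \right)} = 77$ ($u{\left(w \right)} = 3 \cdot 7 + 56 = 21 + 56 = 77$)
$H = -587160$ ($H = 8 \left(\left(-310930 + 77\right) + 237458\right) = 8 \left(-310853 + 237458\right) = 8 \left(-73395\right) = -587160$)
$\frac{333364}{H} = \frac{333364}{-587160} = 333364 \left(- \frac{1}{587160}\right) = - \frac{83341}{146790}$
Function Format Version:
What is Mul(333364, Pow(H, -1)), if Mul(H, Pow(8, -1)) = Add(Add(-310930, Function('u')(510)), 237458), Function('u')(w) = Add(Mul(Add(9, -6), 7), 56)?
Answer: Rational(-83341, 146790) ≈ -0.56776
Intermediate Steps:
Function('u')(w) = 77 (Function('u')(w) = Add(Mul(3, 7), 56) = Add(21, 56) = 77)
H = -587160 (H = Mul(8, Add(Add(-310930, 77), 237458)) = Mul(8, Add(-310853, 237458)) = Mul(8, -73395) = -587160)
Mul(333364, Pow(H, -1)) = Mul(333364, Pow(-587160, -1)) = Mul(333364, Rational(-1, 587160)) = Rational(-83341, 146790)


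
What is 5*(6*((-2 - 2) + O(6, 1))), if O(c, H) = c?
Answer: 60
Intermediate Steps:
5*(6*((-2 - 2) + O(6, 1))) = 5*(6*((-2 - 2) + 6)) = 5*(6*(-4 + 6)) = 5*(6*2) = 5*12 = 60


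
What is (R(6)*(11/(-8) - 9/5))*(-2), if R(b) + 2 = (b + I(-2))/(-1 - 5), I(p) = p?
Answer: -254/15 ≈ -16.933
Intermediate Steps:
R(b) = -5/3 - b/6 (R(b) = -2 + (b - 2)/(-1 - 5) = -2 + (-2 + b)/(-6) = -2 + (-2 + b)*(-⅙) = -2 + (⅓ - b/6) = -5/3 - b/6)
(R(6)*(11/(-8) - 9/5))*(-2) = ((-5/3 - ⅙*6)*(11/(-8) - 9/5))*(-2) = ((-5/3 - 1)*(11*(-⅛) - 9*⅕))*(-2) = -8*(-11/8 - 9/5)/3*(-2) = -8/3*(-127/40)*(-2) = (127/15)*(-2) = -254/15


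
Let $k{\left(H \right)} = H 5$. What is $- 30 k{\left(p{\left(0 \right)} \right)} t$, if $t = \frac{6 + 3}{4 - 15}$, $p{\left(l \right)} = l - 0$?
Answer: $0$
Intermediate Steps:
$p{\left(l \right)} = l$ ($p{\left(l \right)} = l + 0 = l$)
$k{\left(H \right)} = 5 H$
$t = - \frac{9}{11}$ ($t = \frac{9}{-11} = 9 \left(- \frac{1}{11}\right) = - \frac{9}{11} \approx -0.81818$)
$- 30 k{\left(p{\left(0 \right)} \right)} t = - 30 \cdot 5 \cdot 0 \left(- \frac{9}{11}\right) = \left(-30\right) 0 \left(- \frac{9}{11}\right) = 0 \left(- \frac{9}{11}\right) = 0$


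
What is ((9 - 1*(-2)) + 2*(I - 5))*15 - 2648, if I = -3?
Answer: -2723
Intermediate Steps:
((9 - 1*(-2)) + 2*(I - 5))*15 - 2648 = ((9 - 1*(-2)) + 2*(-3 - 5))*15 - 2648 = ((9 + 2) + 2*(-8))*15 - 2648 = (11 - 16)*15 - 2648 = -5*15 - 2648 = -75 - 2648 = -2723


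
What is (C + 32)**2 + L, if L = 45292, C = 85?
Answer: 58981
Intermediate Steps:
(C + 32)**2 + L = (85 + 32)**2 + 45292 = 117**2 + 45292 = 13689 + 45292 = 58981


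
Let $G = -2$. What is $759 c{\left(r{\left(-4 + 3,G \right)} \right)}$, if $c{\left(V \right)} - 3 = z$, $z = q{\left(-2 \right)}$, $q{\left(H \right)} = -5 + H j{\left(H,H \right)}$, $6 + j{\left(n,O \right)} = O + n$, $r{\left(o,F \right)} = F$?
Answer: $13662$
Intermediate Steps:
$j{\left(n,O \right)} = -6 + O + n$ ($j{\left(n,O \right)} = -6 + \left(O + n\right) = -6 + O + n$)
$q{\left(H \right)} = -5 + H \left(-6 + 2 H\right)$ ($q{\left(H \right)} = -5 + H \left(-6 + H + H\right) = -5 + H \left(-6 + 2 H\right)$)
$z = 15$ ($z = -5 + 2 \left(-2\right) \left(-3 - 2\right) = -5 + 2 \left(-2\right) \left(-5\right) = -5 + 20 = 15$)
$c{\left(V \right)} = 18$ ($c{\left(V \right)} = 3 + 15 = 18$)
$759 c{\left(r{\left(-4 + 3,G \right)} \right)} = 759 \cdot 18 = 13662$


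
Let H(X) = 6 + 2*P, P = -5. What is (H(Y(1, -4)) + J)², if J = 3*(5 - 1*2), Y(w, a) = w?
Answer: 25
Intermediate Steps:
J = 9 (J = 3*(5 - 2) = 3*3 = 9)
H(X) = -4 (H(X) = 6 + 2*(-5) = 6 - 10 = -4)
(H(Y(1, -4)) + J)² = (-4 + 9)² = 5² = 25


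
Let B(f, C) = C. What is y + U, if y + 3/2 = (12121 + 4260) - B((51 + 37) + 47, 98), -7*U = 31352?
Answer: 165237/14 ≈ 11803.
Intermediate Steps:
U = -31352/7 (U = -⅐*31352 = -31352/7 ≈ -4478.9)
y = 32563/2 (y = -3/2 + ((12121 + 4260) - 1*98) = -3/2 + (16381 - 98) = -3/2 + 16283 = 32563/2 ≈ 16282.)
y + U = 32563/2 - 31352/7 = 165237/14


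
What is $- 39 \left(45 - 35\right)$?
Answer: $-390$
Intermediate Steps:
$- 39 \left(45 - 35\right) = \left(-39\right) 10 = -390$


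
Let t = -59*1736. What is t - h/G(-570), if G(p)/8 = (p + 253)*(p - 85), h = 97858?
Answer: -85067277889/830540 ≈ -1.0242e+5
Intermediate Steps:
G(p) = 8*(-85 + p)*(253 + p) (G(p) = 8*((p + 253)*(p - 85)) = 8*((253 + p)*(-85 + p)) = 8*((-85 + p)*(253 + p)) = 8*(-85 + p)*(253 + p))
t = -102424
t - h/G(-570) = -102424 - 97858/(-172040 + 8*(-570)² + 1344*(-570)) = -102424 - 97858/(-172040 + 8*324900 - 766080) = -102424 - 97858/(-172040 + 2599200 - 766080) = -102424 - 97858/1661080 = -102424 - 1*48929/830540 = -102424 - 48929/830540 = -85067277889/830540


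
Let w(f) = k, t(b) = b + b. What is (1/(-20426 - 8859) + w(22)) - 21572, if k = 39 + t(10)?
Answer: -630008206/29285 ≈ -21513.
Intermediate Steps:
t(b) = 2*b
k = 59 (k = 39 + 2*10 = 39 + 20 = 59)
w(f) = 59
(1/(-20426 - 8859) + w(22)) - 21572 = (1/(-20426 - 8859) + 59) - 21572 = (1/(-29285) + 59) - 21572 = (-1/29285 + 59) - 21572 = 1727814/29285 - 21572 = -630008206/29285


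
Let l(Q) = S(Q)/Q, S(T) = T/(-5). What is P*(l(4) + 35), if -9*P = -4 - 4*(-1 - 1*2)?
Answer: -464/15 ≈ -30.933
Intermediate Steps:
S(T) = -T/5 (S(T) = T*(-⅕) = -T/5)
l(Q) = -⅕ (l(Q) = (-Q/5)/Q = -⅕)
P = -8/9 (P = -(-4 - 4*(-1 - 1*2))/9 = -(-4 - 4*(-1 - 2))/9 = -(-4 - 4*(-3))/9 = -(-4 + 12)/9 = -⅑*8 = -8/9 ≈ -0.88889)
P*(l(4) + 35) = -8*(-⅕ + 35)/9 = -8/9*174/5 = -464/15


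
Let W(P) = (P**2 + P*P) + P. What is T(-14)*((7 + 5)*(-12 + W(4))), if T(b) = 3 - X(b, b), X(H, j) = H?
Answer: 4896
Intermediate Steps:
W(P) = P + 2*P**2 (W(P) = (P**2 + P**2) + P = 2*P**2 + P = P + 2*P**2)
T(b) = 3 - b
T(-14)*((7 + 5)*(-12 + W(4))) = (3 - 1*(-14))*((7 + 5)*(-12 + 4*(1 + 2*4))) = (3 + 14)*(12*(-12 + 4*(1 + 8))) = 17*(12*(-12 + 4*9)) = 17*(12*(-12 + 36)) = 17*(12*24) = 17*288 = 4896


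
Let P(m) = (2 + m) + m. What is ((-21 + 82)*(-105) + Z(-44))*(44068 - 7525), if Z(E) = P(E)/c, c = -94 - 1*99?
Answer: -45170034897/193 ≈ -2.3404e+8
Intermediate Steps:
c = -193 (c = -94 - 99 = -193)
P(m) = 2 + 2*m
Z(E) = -2/193 - 2*E/193 (Z(E) = (2 + 2*E)/(-193) = (2 + 2*E)*(-1/193) = -2/193 - 2*E/193)
((-21 + 82)*(-105) + Z(-44))*(44068 - 7525) = ((-21 + 82)*(-105) + (-2/193 - 2/193*(-44)))*(44068 - 7525) = (61*(-105) + (-2/193 + 88/193))*36543 = (-6405 + 86/193)*36543 = -1236079/193*36543 = -45170034897/193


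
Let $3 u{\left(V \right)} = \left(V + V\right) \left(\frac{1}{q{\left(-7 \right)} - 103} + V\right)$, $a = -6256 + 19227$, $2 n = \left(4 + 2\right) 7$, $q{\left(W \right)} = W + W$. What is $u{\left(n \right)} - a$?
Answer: $- \frac{1483223}{117} \approx -12677.0$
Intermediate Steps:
$q{\left(W \right)} = 2 W$
$n = 21$ ($n = \frac{\left(4 + 2\right) 7}{2} = \frac{6 \cdot 7}{2} = \frac{1}{2} \cdot 42 = 21$)
$a = 12971$
$u{\left(V \right)} = \frac{2 V \left(- \frac{1}{117} + V\right)}{3}$ ($u{\left(V \right)} = \frac{\left(V + V\right) \left(\frac{1}{2 \left(-7\right) - 103} + V\right)}{3} = \frac{2 V \left(\frac{1}{-14 - 103} + V\right)}{3} = \frac{2 V \left(\frac{1}{-117} + V\right)}{3} = \frac{2 V \left(- \frac{1}{117} + V\right)}{3}$)
$u{\left(n \right)} - a = \frac{2}{351} \cdot 21 \left(-1 + 117 \cdot 21\right) - 12971 = \frac{2}{351} \cdot 21 \left(-1 + 2457\right) - 12971 = \frac{2}{351} \cdot 21 \cdot 2456 - 12971 = \frac{34384}{117} - 12971 = - \frac{1483223}{117}$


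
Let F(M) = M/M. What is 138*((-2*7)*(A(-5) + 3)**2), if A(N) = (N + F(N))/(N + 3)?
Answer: -48300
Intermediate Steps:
F(M) = 1
A(N) = (1 + N)/(3 + N) (A(N) = (N + 1)/(N + 3) = (1 + N)/(3 + N))
138*((-2*7)*(A(-5) + 3)**2) = 138*((-2*7)*((1 - 5)/(3 - 5) + 3)**2) = 138*(-14*(-4/(-2) + 3)**2) = 138*(-14*(-1/2*(-4) + 3)**2) = 138*(-14*(2 + 3)**2) = 138*(-14*5**2) = 138*(-14*25) = 138*(-350) = -48300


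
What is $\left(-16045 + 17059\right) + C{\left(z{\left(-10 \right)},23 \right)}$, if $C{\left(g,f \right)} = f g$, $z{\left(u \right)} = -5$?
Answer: $899$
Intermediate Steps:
$\left(-16045 + 17059\right) + C{\left(z{\left(-10 \right)},23 \right)} = \left(-16045 + 17059\right) + 23 \left(-5\right) = 1014 - 115 = 899$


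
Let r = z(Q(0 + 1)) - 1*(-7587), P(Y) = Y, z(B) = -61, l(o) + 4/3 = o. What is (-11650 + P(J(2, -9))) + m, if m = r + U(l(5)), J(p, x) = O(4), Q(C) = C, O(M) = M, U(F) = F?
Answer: -12349/3 ≈ -4116.3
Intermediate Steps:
l(o) = -4/3 + o
J(p, x) = 4
r = 7526 (r = -61 - 1*(-7587) = -61 + 7587 = 7526)
m = 22589/3 (m = 7526 + (-4/3 + 5) = 7526 + 11/3 = 22589/3 ≈ 7529.7)
(-11650 + P(J(2, -9))) + m = (-11650 + 4) + 22589/3 = -11646 + 22589/3 = -12349/3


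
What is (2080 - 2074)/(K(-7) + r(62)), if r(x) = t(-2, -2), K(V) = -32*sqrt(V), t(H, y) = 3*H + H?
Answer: -3/452 + 3*I*sqrt(7)/113 ≈ -0.0066372 + 0.070241*I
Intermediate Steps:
t(H, y) = 4*H
r(x) = -8 (r(x) = 4*(-2) = -8)
(2080 - 2074)/(K(-7) + r(62)) = (2080 - 2074)/(-32*I*sqrt(7) - 8) = 6/(-32*I*sqrt(7) - 8) = 6/(-8 - 32*I*sqrt(7))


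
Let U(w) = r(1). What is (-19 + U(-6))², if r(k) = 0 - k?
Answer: 400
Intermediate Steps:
r(k) = -k
U(w) = -1 (U(w) = -1*1 = -1)
(-19 + U(-6))² = (-19 - 1)² = (-20)² = 400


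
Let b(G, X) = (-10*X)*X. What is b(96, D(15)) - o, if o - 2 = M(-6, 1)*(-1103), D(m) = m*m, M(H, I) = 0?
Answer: -506252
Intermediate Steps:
D(m) = m**2
o = 2 (o = 2 + 0*(-1103) = 2 + 0 = 2)
b(G, X) = -10*X**2
b(96, D(15)) - o = -10*(15**2)**2 - 1*2 = -10*225**2 - 2 = -10*50625 - 2 = -506250 - 2 = -506252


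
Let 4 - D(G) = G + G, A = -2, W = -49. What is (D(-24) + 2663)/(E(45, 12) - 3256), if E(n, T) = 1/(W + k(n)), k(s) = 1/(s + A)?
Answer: -5717790/6857179 ≈ -0.83384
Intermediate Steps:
k(s) = 1/(-2 + s) (k(s) = 1/(s - 2) = 1/(-2 + s))
D(G) = 4 - 2*G (D(G) = 4 - (G + G) = 4 - 2*G)
E(n, T) = 1/(-49 + 1/(-2 + n))
(D(-24) + 2663)/(E(45, 12) - 3256) = ((4 - 2*(-24)) + 2663)/((2 - 1*45)/(-99 + 49*45) - 3256) = ((4 + 48) + 2663)/((2 - 45)/(-99 + 2205) - 3256) = (52 + 2663)/(-43/2106 - 3256) = 2715/((1/2106)*(-43) - 3256) = 2715/(-43/2106 - 3256) = 2715/(-6857179/2106) = 2715*(-2106/6857179) = -5717790/6857179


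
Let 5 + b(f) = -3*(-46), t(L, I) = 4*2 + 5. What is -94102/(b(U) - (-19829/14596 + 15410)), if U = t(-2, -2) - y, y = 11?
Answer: 1373512792/222963263 ≈ 6.1603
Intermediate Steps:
t(L, I) = 13 (t(L, I) = 8 + 5 = 13)
U = 2 (U = 13 - 1*11 = 13 - 11 = 2)
b(f) = 133 (b(f) = -5 - 3*(-46) = -5 + 138 = 133)
-94102/(b(U) - (-19829/14596 + 15410)) = -94102/(133 - (-19829/14596 + 15410)) = -94102/(133 - 1*224904531/14596) = -94102/(133 - 224904531/14596) = -94102/(-222963263/14596) = -94102*(-14596/222963263) = 1373512792/222963263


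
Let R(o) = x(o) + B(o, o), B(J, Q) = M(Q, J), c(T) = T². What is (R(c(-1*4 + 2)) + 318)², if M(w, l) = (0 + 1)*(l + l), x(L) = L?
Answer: 108900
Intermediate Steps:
M(w, l) = 2*l (M(w, l) = 1*(2*l) = 2*l)
B(J, Q) = 2*J
R(o) = 3*o (R(o) = o + 2*o = 3*o)
(R(c(-1*4 + 2)) + 318)² = (3*(-1*4 + 2)² + 318)² = (3*(-4 + 2)² + 318)² = (3*(-2)² + 318)² = (3*4 + 318)² = (12 + 318)² = 330² = 108900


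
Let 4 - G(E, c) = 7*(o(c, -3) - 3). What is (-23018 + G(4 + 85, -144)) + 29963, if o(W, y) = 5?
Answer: 6935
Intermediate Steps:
G(E, c) = -10 (G(E, c) = 4 - 7*(5 - 3) = 4 - 7*2 = 4 - 1*14 = 4 - 14 = -10)
(-23018 + G(4 + 85, -144)) + 29963 = (-23018 - 10) + 29963 = -23028 + 29963 = 6935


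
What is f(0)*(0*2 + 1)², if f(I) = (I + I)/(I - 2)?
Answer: 0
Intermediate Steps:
f(I) = 2*I/(-2 + I) (f(I) = (2*I)/(-2 + I) = 2*I/(-2 + I))
f(0)*(0*2 + 1)² = (2*0/(-2 + 0))*(0*2 + 1)² = (2*0/(-2))*(0 + 1)² = (2*0*(-½))*1² = 0*1 = 0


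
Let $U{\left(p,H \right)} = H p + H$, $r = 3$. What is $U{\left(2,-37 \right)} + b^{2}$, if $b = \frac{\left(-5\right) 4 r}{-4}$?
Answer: $114$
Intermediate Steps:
$U{\left(p,H \right)} = H + H p$
$b = 15$ ($b = \frac{\left(-5\right) 4 \cdot 3}{-4} = \left(-20\right) 3 \left(- \frac{1}{4}\right) = \left(-60\right) \left(- \frac{1}{4}\right) = 15$)
$U{\left(2,-37 \right)} + b^{2} = - 37 \left(1 + 2\right) + 15^{2} = \left(-37\right) 3 + 225 = -111 + 225 = 114$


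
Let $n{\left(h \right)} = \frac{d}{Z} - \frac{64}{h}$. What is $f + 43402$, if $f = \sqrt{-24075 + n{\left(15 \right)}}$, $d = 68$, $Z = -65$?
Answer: $43402 + \frac{i \sqrt{915653895}}{195} \approx 43402.0 + 155.18 i$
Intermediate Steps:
$n{\left(h \right)} = - \frac{68}{65} - \frac{64}{h}$ ($n{\left(h \right)} = \frac{68}{-65} - \frac{64}{h} = 68 \left(- \frac{1}{65}\right) - \frac{64}{h} = - \frac{68}{65} - \frac{64}{h}$)
$f = \frac{i \sqrt{915653895}}{195}$ ($f = \sqrt{-24075 - \left(\frac{68}{65} + \frac{64}{15}\right)} = \sqrt{-24075 - \frac{1036}{195}} = \sqrt{- \frac{4695661}{195}} = \frac{i \sqrt{915653895}}{195} \approx 155.18 i$)
$f + 43402 = \frac{i \sqrt{915653895}}{195} + 43402 = 43402 + \frac{i \sqrt{915653895}}{195}$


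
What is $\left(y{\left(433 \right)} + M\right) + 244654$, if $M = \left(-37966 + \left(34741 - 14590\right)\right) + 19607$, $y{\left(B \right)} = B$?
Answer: $246879$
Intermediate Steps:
$M = 1792$ ($M = \left(-37966 + \left(34741 - 14590\right)\right) + 19607 = \left(-37966 + 20151\right) + 19607 = -17815 + 19607 = 1792$)
$\left(y{\left(433 \right)} + M\right) + 244654 = \left(433 + 1792\right) + 244654 = 2225 + 244654 = 246879$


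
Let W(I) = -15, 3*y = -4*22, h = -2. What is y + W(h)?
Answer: -133/3 ≈ -44.333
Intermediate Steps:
y = -88/3 (y = (-4*22)/3 = (⅓)*(-88) = -88/3 ≈ -29.333)
y + W(h) = -88/3 - 15 = -133/3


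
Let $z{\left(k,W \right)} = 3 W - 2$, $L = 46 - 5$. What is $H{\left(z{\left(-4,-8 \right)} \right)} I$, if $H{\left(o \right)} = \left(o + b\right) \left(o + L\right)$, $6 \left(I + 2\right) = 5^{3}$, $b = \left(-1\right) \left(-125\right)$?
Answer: $\frac{55935}{2} \approx 27968.0$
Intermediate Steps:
$b = 125$
$I = \frac{113}{6}$ ($I = -2 + \frac{5^{3}}{6} = -2 + \frac{1}{6} \cdot 125 = -2 + \frac{125}{6} = \frac{113}{6} \approx 18.833$)
$L = 41$
$z{\left(k,W \right)} = -2 + 3 W$
$H{\left(o \right)} = \left(41 + o\right) \left(125 + o\right)$ ($H{\left(o \right)} = \left(o + 125\right) \left(o + 41\right) = \left(125 + o\right) \left(41 + o\right) = \left(41 + o\right) \left(125 + o\right)$)
$H{\left(z{\left(-4,-8 \right)} \right)} I = \left(5125 + \left(-2 + 3 \left(-8\right)\right)^{2} + 166 \left(-2 + 3 \left(-8\right)\right)\right) \frac{113}{6} = \left(5125 + \left(-2 - 24\right)^{2} + 166 \left(-2 - 24\right)\right) \frac{113}{6} = \left(5125 + \left(-26\right)^{2} + 166 \left(-26\right)\right) \frac{113}{6} = \left(5125 + 676 - 4316\right) \frac{113}{6} = 1485 \cdot \frac{113}{6} = \frac{55935}{2}$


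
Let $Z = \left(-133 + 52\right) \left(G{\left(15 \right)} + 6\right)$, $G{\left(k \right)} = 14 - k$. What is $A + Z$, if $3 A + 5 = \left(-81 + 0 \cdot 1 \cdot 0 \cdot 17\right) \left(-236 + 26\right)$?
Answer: $\frac{15790}{3} \approx 5263.3$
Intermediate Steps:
$Z = -405$ ($Z = \left(-133 + 52\right) \left(\left(14 - 15\right) + 6\right) = - 81 \left(\left(14 - 15\right) + 6\right) = - 81 \left(-1 + 6\right) = \left(-81\right) 5 = -405$)
$A = \frac{17005}{3}$ ($A = - \frac{5}{3} + \frac{\left(-81 + 0 \cdot 1 \cdot 0 \cdot 17\right) \left(-236 + 26\right)}{3} = - \frac{5}{3} + \frac{\left(-81 + 0 \cdot 0 \cdot 17\right) \left(-210\right)}{3} = - \frac{5}{3} + \frac{\left(-81 + 0 \cdot 17\right) \left(-210\right)}{3} = - \frac{5}{3} + \frac{\left(-81 + 0\right) \left(-210\right)}{3} = - \frac{5}{3} + \frac{\left(-81\right) \left(-210\right)}{3} = - \frac{5}{3} + \frac{1}{3} \cdot 17010 = - \frac{5}{3} + 5670 = \frac{17005}{3} \approx 5668.3$)
$A + Z = \frac{17005}{3} - 405 = \frac{15790}{3}$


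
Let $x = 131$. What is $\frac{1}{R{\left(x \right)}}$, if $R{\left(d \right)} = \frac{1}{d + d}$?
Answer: $262$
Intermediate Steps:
$R{\left(d \right)} = \frac{1}{2 d}$
$\frac{1}{R{\left(x \right)}} = \frac{1}{\frac{1}{2} \cdot \frac{1}{131}} = \frac{1}{\frac{1}{262}} = 262$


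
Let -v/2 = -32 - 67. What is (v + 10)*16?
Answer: 3328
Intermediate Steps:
v = 198 (v = -2*(-32 - 67) = -2*(-99) = 198)
(v + 10)*16 = (198 + 10)*16 = 208*16 = 3328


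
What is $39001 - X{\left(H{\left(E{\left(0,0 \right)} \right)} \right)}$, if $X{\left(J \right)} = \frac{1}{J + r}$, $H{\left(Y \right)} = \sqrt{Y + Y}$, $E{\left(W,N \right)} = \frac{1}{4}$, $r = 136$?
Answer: $\frac{1442685719}{36991} + \frac{\sqrt{2}}{36991} \approx 39001.0$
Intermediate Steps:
$E{\left(W,N \right)} = \frac{1}{4}$
$H{\left(Y \right)} = \sqrt{2} \sqrt{Y}$ ($H{\left(Y \right)} = \sqrt{2 Y} = \sqrt{2} \sqrt{Y}$)
$X{\left(J \right)} = \frac{1}{136 + J}$ ($X{\left(J \right)} = \frac{1}{J + 136} = \frac{1}{136 + J}$)
$39001 - X{\left(H{\left(E{\left(0,0 \right)} \right)} \right)} = 39001 - \frac{1}{136 + \frac{\sqrt{2}}{2}}$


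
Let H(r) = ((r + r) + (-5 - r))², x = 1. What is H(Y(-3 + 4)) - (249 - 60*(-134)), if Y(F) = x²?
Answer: -8273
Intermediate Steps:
Y(F) = 1 (Y(F) = 1² = 1)
H(r) = (-5 + r)² (H(r) = (2*r + (-5 - r))² = (-5 + r)²)
H(Y(-3 + 4)) - (249 - 60*(-134)) = (-5 + 1)² - (249 - 60*(-134)) = (-4)² - (249 + 8040) = 16 - 1*8289 = 16 - 8289 = -8273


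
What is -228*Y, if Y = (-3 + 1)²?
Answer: -912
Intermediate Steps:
Y = 4 (Y = (-2)² = 4)
-228*Y = -228*4 = -912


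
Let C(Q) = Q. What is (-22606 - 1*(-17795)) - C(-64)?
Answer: -4747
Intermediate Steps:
(-22606 - 1*(-17795)) - C(-64) = (-22606 - 1*(-17795)) - 1*(-64) = (-22606 + 17795) + 64 = -4811 + 64 = -4747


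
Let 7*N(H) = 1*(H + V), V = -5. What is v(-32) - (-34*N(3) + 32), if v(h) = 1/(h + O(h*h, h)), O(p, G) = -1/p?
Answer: -9575716/229383 ≈ -41.746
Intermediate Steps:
N(H) = -5/7 + H/7 (N(H) = (1*(H - 5))/7 = (1*(-5 + H))/7 = (-5 + H)/7 = -5/7 + H/7)
v(h) = 1/(h - 1/h²) (v(h) = 1/(h - 1/(h*h)) = 1/(h - 1/(h²)) = 1/(h - 1/h²))
v(-32) - (-34*N(3) + 32) = (-32)²/(-1 + (-32)³) - (-34*(-5/7 + (⅐)*3) + 32) = 1024/(-1 - 32768) - (-34*(-5/7 + 3/7) + 32) = 1024/(-32769) - (-34*(-2/7) + 32) = 1024*(-1/32769) - (68/7 + 32) = -1024/32769 - 1*292/7 = -1024/32769 - 292/7 = -9575716/229383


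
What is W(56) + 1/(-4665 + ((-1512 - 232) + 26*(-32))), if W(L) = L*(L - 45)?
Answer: 4460455/7241 ≈ 616.00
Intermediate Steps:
W(L) = L*(-45 + L)
W(56) + 1/(-4665 + ((-1512 - 232) + 26*(-32))) = 56*(-45 + 56) + 1/(-4665 + ((-1512 - 232) + 26*(-32))) = 56*11 + 1/(-4665 + (-1744 - 832)) = 616 + 1/(-4665 - 2576) = 616 + 1/(-7241) = 616 - 1/7241 = 4460455/7241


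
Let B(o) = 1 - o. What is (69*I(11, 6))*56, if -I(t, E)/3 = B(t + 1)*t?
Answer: 1402632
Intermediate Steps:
I(t, E) = 3*t² (I(t, E) = -3*(1 - (t + 1))*t = -3*(1 - (1 + t))*t = -3*(1 + (-1 - t))*t = -3*(-t)*t = -(-3)*t² = 3*t²)
(69*I(11, 6))*56 = (69*(3*11²))*56 = (69*(3*121))*56 = (69*363)*56 = 25047*56 = 1402632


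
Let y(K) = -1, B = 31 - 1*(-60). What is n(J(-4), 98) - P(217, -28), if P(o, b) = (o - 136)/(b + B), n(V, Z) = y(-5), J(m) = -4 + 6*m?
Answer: -16/7 ≈ -2.2857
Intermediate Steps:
B = 91 (B = 31 + 60 = 91)
n(V, Z) = -1
P(o, b) = (-136 + o)/(91 + b) (P(o, b) = (o - 136)/(b + 91) = (-136 + o)/(91 + b))
n(J(-4), 98) - P(217, -28) = -1 - (-136 + 217)/(91 - 28) = -1 - 81/63 = -1 - 1*9/7 = -1 - 9/7 = -16/7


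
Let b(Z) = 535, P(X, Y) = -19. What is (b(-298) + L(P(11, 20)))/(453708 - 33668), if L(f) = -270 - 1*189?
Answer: 19/105010 ≈ 0.00018094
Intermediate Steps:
L(f) = -459 (L(f) = -270 - 189 = -459)
(b(-298) + L(P(11, 20)))/(453708 - 33668) = (535 - 459)/(453708 - 33668) = 76/420040 = 76*(1/420040) = 19/105010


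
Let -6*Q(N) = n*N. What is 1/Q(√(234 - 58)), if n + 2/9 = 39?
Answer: -27*√11/7678 ≈ -0.011663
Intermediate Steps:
n = 349/9 (n = -2/9 + 39 = 349/9 ≈ 38.778)
Q(N) = -349*N/54
1/Q(√(234 - 58)) = 1/(-349*√(234 - 58)/54) = 1/(-698*√11/27) = -27*√11/7678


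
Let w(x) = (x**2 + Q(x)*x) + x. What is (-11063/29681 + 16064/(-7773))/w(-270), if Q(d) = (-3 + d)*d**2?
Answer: -562788283/1239729701625863190 ≈ -4.5396e-10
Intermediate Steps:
Q(d) = d**2*(-3 + d)
w(x) = x + x**2 + x**3*(-3 + x) (w(x) = (x**2 + (x**2*(-3 + x))*x) + x = (x**2 + x**3*(-3 + x)) + x = x + x**2 + x**3*(-3 + x))
(-11063/29681 + 16064/(-7773))/w(-270) = (-11063/29681 + 16064/(-7773))/((-270*(1 - 270 + (-270)**2*(-3 - 270)))) = (-11063*1/29681 + 16064*(-1/7773))/((-270*(1 - 270 + 72900*(-273)))) = (-11063/29681 - 16064/7773)/((-270*(1 - 270 - 19901700))) = -562788283/(230710413*((-270*(-19901969)))) = -562788283/230710413/5373531630 = -562788283/230710413*1/5373531630 = -562788283/1239729701625863190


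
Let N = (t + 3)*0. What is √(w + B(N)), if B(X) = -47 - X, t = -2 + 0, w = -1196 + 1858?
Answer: √615 ≈ 24.799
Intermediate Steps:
w = 662
t = -2
N = 0 (N = (-2 + 3)*0 = 1*0 = 0)
√(w + B(N)) = √(662 + (-47 - 1*0)) = √(662 + (-47 + 0)) = √(662 - 47) = √615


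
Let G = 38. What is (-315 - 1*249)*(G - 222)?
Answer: 103776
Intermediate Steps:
(-315 - 1*249)*(G - 222) = (-315 - 1*249)*(38 - 222) = (-315 - 249)*(-184) = -564*(-184) = 103776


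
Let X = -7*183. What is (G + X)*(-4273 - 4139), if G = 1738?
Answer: -3844284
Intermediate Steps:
X = -1281
(G + X)*(-4273 - 4139) = (1738 - 1281)*(-4273 - 4139) = 457*(-8412) = -3844284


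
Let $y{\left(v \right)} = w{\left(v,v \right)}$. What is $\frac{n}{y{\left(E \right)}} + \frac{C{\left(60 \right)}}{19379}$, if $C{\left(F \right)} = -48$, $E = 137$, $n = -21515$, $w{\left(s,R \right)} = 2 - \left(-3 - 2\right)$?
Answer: $- \frac{416939521}{135653} \approx -3073.6$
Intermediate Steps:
$w{\left(s,R \right)} = 7$ ($w{\left(s,R \right)} = 2 - \left(-3 - 2\right) = 2 - -5 = 2 + 5 = 7$)
$y{\left(v \right)} = 7$
$\frac{n}{y{\left(E \right)}} + \frac{C{\left(60 \right)}}{19379} = - \frac{21515}{7} - \frac{48}{19379} = - \frac{416939521}{135653}$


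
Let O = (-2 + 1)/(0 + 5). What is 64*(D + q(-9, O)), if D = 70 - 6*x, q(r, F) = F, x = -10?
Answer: 41536/5 ≈ 8307.2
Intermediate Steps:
O = -⅕ (O = -1/5 = -1*⅕ = -⅕ ≈ -0.20000)
D = 130 (D = 70 - 6*(-10) = 70 + 60 = 130)
64*(D + q(-9, O)) = 64*(130 - ⅕) = 64*(649/5) = 41536/5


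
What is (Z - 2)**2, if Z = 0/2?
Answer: 4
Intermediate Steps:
Z = 0 (Z = 0*(1/2) = 0)
(Z - 2)**2 = (0 - 2)**2 = (-2)**2 = 4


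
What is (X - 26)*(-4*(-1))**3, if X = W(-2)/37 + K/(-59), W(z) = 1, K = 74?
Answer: -3803968/2183 ≈ -1742.5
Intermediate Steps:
X = -2679/2183 (X = 1/37 + 74/(-59) = 1*(1/37) + 74*(-1/59) = 1/37 - 74/59 = -2679/2183 ≈ -1.2272)
(X - 26)*(-4*(-1))**3 = (-2679/2183 - 26)*(-4*(-1))**3 = -59437/2183*4**3 = -59437/2183*64 = -3803968/2183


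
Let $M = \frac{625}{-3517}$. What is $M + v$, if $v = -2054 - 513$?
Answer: $- \frac{9028764}{3517} \approx -2567.2$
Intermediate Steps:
$M = - \frac{625}{3517}$ ($M = 625 \left(- \frac{1}{3517}\right) = - \frac{625}{3517} \approx -0.17771$)
$v = -2567$ ($v = -2054 - 513 = -2567$)
$M + v = - \frac{625}{3517} - 2567 = - \frac{9028764}{3517}$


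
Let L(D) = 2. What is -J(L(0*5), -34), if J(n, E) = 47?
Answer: -47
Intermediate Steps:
-J(L(0*5), -34) = -1*47 = -47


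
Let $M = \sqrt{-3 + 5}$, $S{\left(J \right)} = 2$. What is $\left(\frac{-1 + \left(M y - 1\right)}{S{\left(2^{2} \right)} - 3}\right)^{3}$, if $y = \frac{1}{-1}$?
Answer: $\left(2 + \sqrt{2}\right)^{3} \approx 39.799$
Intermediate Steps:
$y = -1$
$M = \sqrt{2} \approx 1.4142$
$\left(\frac{-1 + \left(M y - 1\right)}{S{\left(2^{2} \right)} - 3}\right)^{3} = \left(\frac{-1 + \left(\sqrt{2} \left(-1\right) - 1\right)}{2 - 3}\right)^{3} = \left(\frac{-1 - \left(1 + \sqrt{2}\right)}{-1}\right)^{3} = \left(\left(-1 - \left(1 + \sqrt{2}\right)\right) \left(-1\right)\right)^{3} = \left(\left(-2 - \sqrt{2}\right) \left(-1\right)\right)^{3} = \left(2 + \sqrt{2}\right)^{3}$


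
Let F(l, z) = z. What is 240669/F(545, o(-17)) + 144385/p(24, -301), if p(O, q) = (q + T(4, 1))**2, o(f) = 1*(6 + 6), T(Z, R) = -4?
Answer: 1492664423/74420 ≈ 20057.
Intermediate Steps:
o(f) = 12 (o(f) = 1*12 = 12)
p(O, q) = (-4 + q)**2 (p(O, q) = (q - 4)**2 = (-4 + q)**2)
240669/F(545, o(-17)) + 144385/p(24, -301) = 240669/12 + 144385/((-4 - 301)**2) = 240669*(1/12) + 144385/((-305)**2) = 80223/4 + 144385/93025 = 80223/4 + 144385*(1/93025) = 80223/4 + 28877/18605 = 1492664423/74420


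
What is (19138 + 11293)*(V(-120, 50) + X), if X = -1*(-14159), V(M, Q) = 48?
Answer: 432333217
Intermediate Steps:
X = 14159
(19138 + 11293)*(V(-120, 50) + X) = (19138 + 11293)*(48 + 14159) = 30431*14207 = 432333217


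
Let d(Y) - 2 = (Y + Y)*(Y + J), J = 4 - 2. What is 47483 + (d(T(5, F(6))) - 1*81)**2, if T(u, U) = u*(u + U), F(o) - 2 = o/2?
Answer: 26272124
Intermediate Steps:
J = 2
F(o) = 2 + o/2
T(u, U) = u*(U + u)
d(Y) = 2 + 2*Y*(2 + Y) (d(Y) = 2 + (Y + Y)*(Y + 2) = 2 + (2*Y)*(2 + Y) = 2 + 2*Y*(2 + Y))
47483 + (d(T(5, F(6))) - 1*81)**2 = 47483 + ((2 + 2*(5*((2 + (1/2)*6) + 5))**2 + 4*(5*((2 + (1/2)*6) + 5))) - 1*81)**2 = 47483 + ((2 + 2*(5*((2 + 3) + 5))**2 + 4*(5*((2 + 3) + 5))) - 81)**2 = 47483 + ((2 + 2*(5*(5 + 5))**2 + 4*(5*(5 + 5))) - 81)**2 = 47483 + ((2 + 2*(5*10)**2 + 4*(5*10)) - 81)**2 = 47483 + ((2 + 2*50**2 + 4*50) - 81)**2 = 47483 + ((2 + 2*2500 + 200) - 81)**2 = 47483 + ((2 + 5000 + 200) - 81)**2 = 47483 + (5202 - 81)**2 = 47483 + 5121**2 = 47483 + 26224641 = 26272124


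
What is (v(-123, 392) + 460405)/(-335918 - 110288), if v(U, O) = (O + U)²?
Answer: -266383/223103 ≈ -1.1940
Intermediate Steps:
(v(-123, 392) + 460405)/(-335918 - 110288) = ((392 - 123)² + 460405)/(-335918 - 110288) = (269² + 460405)/(-446206) = (72361 + 460405)*(-1/446206) = 532766*(-1/446206) = -266383/223103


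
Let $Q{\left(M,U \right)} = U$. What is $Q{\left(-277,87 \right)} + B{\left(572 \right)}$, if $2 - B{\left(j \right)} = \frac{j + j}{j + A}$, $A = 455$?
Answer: $\frac{6943}{79} \approx 87.886$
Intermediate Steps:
$B{\left(j \right)} = 2 - \frac{2 j}{455 + j}$ ($B{\left(j \right)} = 2 - \frac{j + j}{j + 455} = 2 - \frac{2 j}{455 + j}$)
$Q{\left(-277,87 \right)} + B{\left(572 \right)} = 87 + \frac{910}{455 + 572} = 87 + \frac{910}{1027} = 87 + 910 \cdot \frac{1}{1027} = 87 + \frac{70}{79} = \frac{6943}{79}$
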